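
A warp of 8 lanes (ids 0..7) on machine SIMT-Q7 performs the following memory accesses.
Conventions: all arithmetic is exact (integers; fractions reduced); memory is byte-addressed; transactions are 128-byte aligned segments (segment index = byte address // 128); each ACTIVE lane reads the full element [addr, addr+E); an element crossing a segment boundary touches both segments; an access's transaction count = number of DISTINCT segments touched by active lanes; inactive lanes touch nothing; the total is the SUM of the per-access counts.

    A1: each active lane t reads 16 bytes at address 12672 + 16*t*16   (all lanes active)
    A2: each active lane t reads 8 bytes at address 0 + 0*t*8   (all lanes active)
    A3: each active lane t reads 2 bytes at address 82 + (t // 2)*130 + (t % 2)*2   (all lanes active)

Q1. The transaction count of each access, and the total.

A1: 8 transactions
A2: 1 transaction
A3: 4 transactions

Answer: 8,1,4; total 13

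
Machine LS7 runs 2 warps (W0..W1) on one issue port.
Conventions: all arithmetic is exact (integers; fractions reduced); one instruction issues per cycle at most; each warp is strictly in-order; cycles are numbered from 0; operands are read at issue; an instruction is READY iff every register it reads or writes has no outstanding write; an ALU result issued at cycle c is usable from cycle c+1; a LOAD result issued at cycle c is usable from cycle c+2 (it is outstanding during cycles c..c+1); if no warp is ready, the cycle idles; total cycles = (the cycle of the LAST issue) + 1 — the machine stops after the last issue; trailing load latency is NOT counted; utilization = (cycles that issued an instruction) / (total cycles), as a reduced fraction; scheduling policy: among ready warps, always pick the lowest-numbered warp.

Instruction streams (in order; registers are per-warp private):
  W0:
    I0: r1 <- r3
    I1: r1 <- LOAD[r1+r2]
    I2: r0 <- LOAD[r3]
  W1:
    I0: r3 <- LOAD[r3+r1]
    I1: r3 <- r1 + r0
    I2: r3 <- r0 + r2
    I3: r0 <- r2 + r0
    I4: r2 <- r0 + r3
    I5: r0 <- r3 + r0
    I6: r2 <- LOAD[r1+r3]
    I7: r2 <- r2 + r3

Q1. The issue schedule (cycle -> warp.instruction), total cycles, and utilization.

cycle 0: W0.I0
cycle 1: W0.I1
cycle 2: W0.I2
cycle 3: W1.I0
cycle 4: idle
cycle 5: W1.I1
cycle 6: W1.I2
cycle 7: W1.I3
cycle 8: W1.I4
cycle 9: W1.I5
cycle 10: W1.I6
cycle 11: idle
cycle 12: W1.I7

Answer: 13 cycles, utilization 11/13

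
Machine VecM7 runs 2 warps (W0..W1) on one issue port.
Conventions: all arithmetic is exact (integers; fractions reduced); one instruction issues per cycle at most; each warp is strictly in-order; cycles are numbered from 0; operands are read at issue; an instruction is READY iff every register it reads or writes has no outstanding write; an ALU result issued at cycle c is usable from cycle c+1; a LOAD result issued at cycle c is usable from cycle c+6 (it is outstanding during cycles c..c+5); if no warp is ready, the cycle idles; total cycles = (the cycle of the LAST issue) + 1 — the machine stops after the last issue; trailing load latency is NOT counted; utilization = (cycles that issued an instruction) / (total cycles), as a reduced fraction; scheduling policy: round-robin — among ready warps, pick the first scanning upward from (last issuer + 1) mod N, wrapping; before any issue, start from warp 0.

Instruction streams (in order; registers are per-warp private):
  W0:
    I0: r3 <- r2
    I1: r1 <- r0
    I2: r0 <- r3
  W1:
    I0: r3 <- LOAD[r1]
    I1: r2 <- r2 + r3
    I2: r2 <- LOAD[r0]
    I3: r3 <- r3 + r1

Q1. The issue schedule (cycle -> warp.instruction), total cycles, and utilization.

cycle 0: W0.I0
cycle 1: W1.I0
cycle 2: W0.I1
cycle 3: W0.I2
cycle 4: idle
cycle 5: idle
cycle 6: idle
cycle 7: W1.I1
cycle 8: W1.I2
cycle 9: W1.I3

Answer: 10 cycles, utilization 7/10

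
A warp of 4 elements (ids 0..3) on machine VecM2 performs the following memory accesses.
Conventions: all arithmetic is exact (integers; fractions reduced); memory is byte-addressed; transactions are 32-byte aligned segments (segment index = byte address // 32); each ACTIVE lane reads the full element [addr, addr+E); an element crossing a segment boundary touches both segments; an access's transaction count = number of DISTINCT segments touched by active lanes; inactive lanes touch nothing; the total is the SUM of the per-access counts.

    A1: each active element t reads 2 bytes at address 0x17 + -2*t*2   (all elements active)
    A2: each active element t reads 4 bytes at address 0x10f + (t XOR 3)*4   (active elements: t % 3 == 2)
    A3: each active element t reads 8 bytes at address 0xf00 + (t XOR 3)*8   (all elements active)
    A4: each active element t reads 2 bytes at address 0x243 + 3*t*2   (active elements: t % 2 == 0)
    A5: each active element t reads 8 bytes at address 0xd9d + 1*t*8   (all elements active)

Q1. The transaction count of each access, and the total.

A1: 1 transaction
A2: 1 transaction
A3: 1 transaction
A4: 1 transaction
A5: 2 transactions

Answer: 1,1,1,1,2; total 6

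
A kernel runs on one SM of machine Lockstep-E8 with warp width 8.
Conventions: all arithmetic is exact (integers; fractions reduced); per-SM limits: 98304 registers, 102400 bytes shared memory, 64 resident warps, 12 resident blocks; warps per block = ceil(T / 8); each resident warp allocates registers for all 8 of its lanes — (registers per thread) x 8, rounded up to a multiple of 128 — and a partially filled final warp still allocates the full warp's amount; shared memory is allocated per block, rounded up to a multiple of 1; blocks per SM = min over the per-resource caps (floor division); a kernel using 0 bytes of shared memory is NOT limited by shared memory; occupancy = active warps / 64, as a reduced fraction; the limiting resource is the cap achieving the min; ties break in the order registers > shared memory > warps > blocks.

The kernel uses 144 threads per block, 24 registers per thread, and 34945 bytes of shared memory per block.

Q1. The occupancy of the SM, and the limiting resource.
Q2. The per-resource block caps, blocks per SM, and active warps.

Answer: occupancy 9/16, limited by shared memory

registers: 21 blocks
shared memory: 2 blocks
warps: 3 blocks
blocks: 12 blocks

Answer: 2 blocks, 36 active warps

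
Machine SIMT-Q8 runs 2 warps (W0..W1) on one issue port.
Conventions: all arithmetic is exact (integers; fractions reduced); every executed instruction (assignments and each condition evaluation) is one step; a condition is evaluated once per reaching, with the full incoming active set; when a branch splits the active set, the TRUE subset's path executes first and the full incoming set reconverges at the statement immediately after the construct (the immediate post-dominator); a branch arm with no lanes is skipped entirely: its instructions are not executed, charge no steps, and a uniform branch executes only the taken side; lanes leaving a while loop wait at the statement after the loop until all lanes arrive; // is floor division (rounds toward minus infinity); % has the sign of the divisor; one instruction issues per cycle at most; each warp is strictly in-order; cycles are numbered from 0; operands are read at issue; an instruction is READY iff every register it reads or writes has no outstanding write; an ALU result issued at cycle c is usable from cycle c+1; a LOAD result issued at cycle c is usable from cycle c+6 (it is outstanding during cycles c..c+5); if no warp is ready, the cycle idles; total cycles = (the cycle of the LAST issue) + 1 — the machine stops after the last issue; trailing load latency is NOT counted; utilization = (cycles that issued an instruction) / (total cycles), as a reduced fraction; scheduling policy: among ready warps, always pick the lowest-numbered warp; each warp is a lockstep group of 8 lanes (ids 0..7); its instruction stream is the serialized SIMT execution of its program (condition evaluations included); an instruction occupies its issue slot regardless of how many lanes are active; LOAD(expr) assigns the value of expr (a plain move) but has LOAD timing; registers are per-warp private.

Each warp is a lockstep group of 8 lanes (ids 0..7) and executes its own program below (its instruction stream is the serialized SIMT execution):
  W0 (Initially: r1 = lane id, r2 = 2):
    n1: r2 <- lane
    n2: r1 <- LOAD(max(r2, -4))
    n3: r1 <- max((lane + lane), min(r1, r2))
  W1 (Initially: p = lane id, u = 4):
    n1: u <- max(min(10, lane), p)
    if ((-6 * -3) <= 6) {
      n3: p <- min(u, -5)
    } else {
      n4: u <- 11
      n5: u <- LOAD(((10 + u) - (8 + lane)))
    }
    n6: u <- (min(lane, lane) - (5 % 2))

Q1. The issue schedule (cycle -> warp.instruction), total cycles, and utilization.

cycle 0: W0.I0
cycle 1: W0.I1
cycle 2: W1.I0
cycle 3: W1.I1
cycle 4: W1.I2
cycle 5: W1.I3
cycle 6: idle
cycle 7: W0.I2
cycle 8: idle
cycle 9: idle
cycle 10: idle
cycle 11: W1.I4

Answer: 12 cycles, utilization 2/3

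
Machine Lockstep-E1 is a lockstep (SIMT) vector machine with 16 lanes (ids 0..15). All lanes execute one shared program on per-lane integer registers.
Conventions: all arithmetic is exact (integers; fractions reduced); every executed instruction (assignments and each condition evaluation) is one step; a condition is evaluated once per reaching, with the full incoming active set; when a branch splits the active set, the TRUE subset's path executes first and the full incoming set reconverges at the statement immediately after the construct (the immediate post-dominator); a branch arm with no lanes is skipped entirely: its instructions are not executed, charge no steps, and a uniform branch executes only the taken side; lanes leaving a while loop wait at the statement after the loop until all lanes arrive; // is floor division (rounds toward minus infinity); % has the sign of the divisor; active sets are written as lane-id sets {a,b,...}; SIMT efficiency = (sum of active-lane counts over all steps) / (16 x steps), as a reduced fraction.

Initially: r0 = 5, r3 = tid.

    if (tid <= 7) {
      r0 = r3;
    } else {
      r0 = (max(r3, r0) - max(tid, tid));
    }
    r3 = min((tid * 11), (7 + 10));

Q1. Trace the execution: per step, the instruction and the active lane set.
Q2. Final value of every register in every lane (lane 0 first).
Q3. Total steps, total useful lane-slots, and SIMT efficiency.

step 0: eval (tid <= 7)              {0,1,2,3,4,5,6,7,8,9,10,11,12,13,14,15}
step 1: r0 <- r3                     {0,1,2,3,4,5,6,7}
step 2: r0 <- (max(r3, r0) - max(tid, tid)) {8,9,10,11,12,13,14,15}
step 3: r3 <- min((tid * 11), (7 + 10)) {0,1,2,3,4,5,6,7,8,9,10,11,12,13,14,15}

Answer: 4 steps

r0: 0,1,2,3,4,5,6,7,0,0,0,0,0,0,0,0
r3: 0,11,17,17,17,17,17,17,17,17,17,17,17,17,17,17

steps = 4; useful = 48; efficiency = 48/64 = 3/4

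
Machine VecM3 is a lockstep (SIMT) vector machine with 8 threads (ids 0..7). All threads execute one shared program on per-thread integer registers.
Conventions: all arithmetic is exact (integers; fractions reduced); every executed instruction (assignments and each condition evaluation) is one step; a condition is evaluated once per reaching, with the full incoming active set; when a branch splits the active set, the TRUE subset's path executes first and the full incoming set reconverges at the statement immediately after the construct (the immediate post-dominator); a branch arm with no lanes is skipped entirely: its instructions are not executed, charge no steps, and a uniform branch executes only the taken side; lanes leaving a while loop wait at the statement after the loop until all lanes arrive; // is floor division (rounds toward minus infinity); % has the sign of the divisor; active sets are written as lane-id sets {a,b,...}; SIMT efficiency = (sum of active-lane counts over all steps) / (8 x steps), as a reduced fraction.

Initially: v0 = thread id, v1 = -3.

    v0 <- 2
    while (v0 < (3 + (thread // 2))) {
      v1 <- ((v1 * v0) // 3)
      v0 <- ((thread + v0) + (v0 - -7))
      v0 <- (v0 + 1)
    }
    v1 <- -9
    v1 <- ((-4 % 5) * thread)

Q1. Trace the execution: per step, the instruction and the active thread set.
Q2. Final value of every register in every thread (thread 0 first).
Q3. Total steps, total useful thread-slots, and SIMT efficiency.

step 0: v0 <- 2                      {0,1,2,3,4,5,6,7}
step 1: eval (v0 < (3 + (thread // 2))) {0,1,2,3,4,5,6,7}
step 2: v1 <- ((v1 * v0) // 3)       {0,1,2,3,4,5,6,7}
step 3: v0 <- ((thread + v0) + (v0 - -7)) {0,1,2,3,4,5,6,7}
step 4: v0 <- (v0 + 1)               {0,1,2,3,4,5,6,7}
step 5: eval (v0 < (3 + (thread // 2))) {0,1,2,3,4,5,6,7}
step 6: v1 <- -9                     {0,1,2,3,4,5,6,7}
step 7: v1 <- ((-4 % 5) * thread)    {0,1,2,3,4,5,6,7}

Answer: 8 steps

v0: 12,13,14,15,16,17,18,19
v1: 0,1,2,3,4,5,6,7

steps = 8; useful = 64; efficiency = 64/64 = 1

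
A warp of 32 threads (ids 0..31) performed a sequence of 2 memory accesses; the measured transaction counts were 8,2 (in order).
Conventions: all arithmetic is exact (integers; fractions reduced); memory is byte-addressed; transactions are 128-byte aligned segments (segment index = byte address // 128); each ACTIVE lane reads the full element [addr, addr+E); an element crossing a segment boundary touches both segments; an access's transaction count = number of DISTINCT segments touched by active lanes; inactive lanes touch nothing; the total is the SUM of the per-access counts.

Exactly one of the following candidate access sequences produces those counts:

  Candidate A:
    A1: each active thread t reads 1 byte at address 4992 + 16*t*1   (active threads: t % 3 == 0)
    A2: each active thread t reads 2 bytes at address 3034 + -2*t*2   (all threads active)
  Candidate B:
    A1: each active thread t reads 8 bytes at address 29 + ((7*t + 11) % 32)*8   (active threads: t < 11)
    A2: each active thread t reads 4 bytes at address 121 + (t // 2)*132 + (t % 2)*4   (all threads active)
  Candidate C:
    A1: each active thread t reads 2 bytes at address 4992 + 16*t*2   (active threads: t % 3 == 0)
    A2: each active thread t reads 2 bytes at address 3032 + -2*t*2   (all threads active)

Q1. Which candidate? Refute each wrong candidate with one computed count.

A: A1 gives 4 transactions, not 8
B: A1 gives 3 transactions, not 8
C: all counts match (8,2)

Answer: C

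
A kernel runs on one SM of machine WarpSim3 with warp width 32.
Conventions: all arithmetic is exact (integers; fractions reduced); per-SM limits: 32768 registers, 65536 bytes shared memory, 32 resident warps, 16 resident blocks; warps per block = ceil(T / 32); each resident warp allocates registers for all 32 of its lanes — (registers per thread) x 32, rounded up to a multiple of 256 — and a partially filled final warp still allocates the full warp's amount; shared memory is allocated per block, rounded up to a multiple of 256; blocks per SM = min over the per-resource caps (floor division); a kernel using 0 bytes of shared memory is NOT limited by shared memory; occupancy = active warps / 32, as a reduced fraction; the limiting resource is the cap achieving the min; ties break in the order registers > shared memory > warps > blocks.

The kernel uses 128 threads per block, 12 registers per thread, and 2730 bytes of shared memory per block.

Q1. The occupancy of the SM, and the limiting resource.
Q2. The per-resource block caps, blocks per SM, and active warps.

Answer: occupancy 1, limited by warps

registers: 16 blocks
shared memory: 23 blocks
warps: 8 blocks
blocks: 16 blocks

Answer: 8 blocks, 32 active warps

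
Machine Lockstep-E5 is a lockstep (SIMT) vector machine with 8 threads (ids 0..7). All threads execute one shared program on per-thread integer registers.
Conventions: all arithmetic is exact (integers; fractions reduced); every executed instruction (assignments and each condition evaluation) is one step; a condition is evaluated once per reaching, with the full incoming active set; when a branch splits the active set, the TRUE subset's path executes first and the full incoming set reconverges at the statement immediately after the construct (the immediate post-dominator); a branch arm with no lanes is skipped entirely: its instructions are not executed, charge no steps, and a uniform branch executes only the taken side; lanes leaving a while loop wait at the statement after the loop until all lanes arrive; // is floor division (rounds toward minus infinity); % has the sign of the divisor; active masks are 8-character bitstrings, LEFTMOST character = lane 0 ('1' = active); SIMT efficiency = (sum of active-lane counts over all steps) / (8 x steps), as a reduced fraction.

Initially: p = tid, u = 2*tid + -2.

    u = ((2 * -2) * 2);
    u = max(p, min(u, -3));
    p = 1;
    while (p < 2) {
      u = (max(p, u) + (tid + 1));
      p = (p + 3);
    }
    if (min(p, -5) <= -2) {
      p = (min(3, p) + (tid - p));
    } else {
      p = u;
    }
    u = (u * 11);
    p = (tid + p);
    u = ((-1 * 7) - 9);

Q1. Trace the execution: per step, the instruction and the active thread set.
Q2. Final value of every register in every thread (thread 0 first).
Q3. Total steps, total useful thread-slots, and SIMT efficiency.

step 0: u <- ((2 * -2) * 2)          11111111
step 1: u <- max(p, min(u, -3))      11111111
step 2: p <- 1                       11111111
step 3: eval (p < 2)                 11111111
step 4: u <- (max(p, u) + (tid + 1)) 11111111
step 5: p <- (p + 3)                 11111111
step 6: eval (p < 2)                 11111111
step 7: eval (min(p, -5) <= -2)      11111111
step 8: p <- (min(3, p) + (tid - p)) 11111111
step 9: u <- (u * 11)                11111111
step 10: p <- (tid + p)               11111111
step 11: u <- ((-1 * 7) - 9)          11111111

Answer: 12 steps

p: -1,1,3,5,7,9,11,13
u: -16,-16,-16,-16,-16,-16,-16,-16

steps = 12; useful = 96; efficiency = 96/96 = 1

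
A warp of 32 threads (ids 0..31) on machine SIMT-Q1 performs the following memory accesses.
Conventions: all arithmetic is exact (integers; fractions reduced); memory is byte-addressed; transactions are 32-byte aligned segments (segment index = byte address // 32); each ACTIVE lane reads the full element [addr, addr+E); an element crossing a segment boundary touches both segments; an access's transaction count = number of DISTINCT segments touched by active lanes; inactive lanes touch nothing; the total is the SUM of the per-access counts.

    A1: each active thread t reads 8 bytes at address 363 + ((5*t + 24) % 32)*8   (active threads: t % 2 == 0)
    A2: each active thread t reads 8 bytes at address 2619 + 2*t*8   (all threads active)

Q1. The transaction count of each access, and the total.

A1: 9 transactions
A2: 17 transactions

Answer: 9,17; total 26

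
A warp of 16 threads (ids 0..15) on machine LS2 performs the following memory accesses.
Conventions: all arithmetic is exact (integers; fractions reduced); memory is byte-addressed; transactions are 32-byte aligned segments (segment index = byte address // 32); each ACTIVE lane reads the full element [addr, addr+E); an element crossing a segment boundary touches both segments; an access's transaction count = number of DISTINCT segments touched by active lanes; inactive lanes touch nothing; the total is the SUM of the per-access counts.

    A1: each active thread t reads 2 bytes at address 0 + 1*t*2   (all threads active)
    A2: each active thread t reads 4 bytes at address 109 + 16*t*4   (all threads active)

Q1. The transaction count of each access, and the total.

A1: 1 transaction
A2: 16 transactions

Answer: 1,16; total 17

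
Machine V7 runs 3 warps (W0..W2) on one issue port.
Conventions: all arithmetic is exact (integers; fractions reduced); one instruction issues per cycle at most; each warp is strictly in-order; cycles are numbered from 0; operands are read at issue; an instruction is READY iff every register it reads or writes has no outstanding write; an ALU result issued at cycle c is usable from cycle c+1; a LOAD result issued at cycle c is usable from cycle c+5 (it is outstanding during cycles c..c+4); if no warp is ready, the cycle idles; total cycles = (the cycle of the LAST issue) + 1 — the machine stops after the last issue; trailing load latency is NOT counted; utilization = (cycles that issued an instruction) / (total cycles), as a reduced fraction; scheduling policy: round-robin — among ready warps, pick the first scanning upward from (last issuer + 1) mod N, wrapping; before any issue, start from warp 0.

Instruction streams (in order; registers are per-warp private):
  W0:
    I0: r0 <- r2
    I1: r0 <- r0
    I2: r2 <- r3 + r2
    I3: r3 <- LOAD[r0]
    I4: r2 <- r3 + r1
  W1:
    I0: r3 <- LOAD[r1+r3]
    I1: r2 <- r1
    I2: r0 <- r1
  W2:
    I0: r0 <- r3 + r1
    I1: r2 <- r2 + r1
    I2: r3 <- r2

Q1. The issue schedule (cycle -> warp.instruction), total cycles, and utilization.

cycle 0: W0.I0
cycle 1: W1.I0
cycle 2: W2.I0
cycle 3: W0.I1
cycle 4: W1.I1
cycle 5: W2.I1
cycle 6: W0.I2
cycle 7: W1.I2
cycle 8: W2.I2
cycle 9: W0.I3
cycle 10: idle
cycle 11: idle
cycle 12: idle
cycle 13: idle
cycle 14: W0.I4

Answer: 15 cycles, utilization 11/15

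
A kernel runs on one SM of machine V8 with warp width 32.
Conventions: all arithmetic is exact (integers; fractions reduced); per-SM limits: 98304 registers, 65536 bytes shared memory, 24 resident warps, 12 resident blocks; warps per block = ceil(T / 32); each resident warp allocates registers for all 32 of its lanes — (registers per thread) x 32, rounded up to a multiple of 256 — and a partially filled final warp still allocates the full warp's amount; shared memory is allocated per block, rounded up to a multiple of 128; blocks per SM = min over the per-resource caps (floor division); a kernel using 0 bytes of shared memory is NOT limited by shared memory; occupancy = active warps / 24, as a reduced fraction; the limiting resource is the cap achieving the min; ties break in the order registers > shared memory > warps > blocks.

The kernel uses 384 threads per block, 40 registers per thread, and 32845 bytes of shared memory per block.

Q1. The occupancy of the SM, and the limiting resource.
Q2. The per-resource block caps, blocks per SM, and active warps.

Answer: occupancy 1/2, limited by shared memory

registers: 6 blocks
shared memory: 1 block
warps: 2 blocks
blocks: 12 blocks

Answer: 1 block, 12 active warps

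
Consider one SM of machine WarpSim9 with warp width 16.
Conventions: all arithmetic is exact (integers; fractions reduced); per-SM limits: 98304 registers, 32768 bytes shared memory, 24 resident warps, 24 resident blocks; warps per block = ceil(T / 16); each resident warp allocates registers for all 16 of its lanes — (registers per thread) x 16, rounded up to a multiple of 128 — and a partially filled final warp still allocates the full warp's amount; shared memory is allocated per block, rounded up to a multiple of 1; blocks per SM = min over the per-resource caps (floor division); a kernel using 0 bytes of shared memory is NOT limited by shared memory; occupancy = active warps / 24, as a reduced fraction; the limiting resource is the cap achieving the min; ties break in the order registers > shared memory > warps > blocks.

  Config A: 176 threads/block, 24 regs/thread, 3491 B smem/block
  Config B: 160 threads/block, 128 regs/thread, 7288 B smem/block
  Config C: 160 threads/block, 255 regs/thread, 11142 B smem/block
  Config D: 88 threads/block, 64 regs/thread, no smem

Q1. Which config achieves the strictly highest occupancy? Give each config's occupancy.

occupancies: A 11/12, B 5/6, C 5/6, D 1

Answer: D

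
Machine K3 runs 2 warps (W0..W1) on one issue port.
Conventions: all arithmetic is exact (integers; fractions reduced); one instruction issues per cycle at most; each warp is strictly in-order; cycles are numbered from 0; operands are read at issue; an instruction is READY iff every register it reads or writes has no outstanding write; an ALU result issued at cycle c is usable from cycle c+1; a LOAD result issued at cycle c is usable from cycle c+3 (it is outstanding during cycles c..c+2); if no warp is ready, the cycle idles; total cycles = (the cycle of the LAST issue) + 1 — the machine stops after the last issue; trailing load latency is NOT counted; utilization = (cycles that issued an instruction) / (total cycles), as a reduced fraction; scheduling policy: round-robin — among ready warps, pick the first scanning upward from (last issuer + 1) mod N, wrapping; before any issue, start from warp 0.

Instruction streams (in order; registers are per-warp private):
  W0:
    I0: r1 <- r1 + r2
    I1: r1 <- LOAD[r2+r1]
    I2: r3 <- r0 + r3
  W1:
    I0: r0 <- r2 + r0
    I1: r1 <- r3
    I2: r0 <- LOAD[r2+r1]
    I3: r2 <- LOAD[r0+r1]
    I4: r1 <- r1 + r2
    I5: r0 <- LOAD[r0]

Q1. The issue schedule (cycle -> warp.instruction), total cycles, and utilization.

cycle 0: W0.I0
cycle 1: W1.I0
cycle 2: W0.I1
cycle 3: W1.I1
cycle 4: W0.I2
cycle 5: W1.I2
cycle 6: idle
cycle 7: idle
cycle 8: W1.I3
cycle 9: idle
cycle 10: idle
cycle 11: W1.I4
cycle 12: W1.I5

Answer: 13 cycles, utilization 9/13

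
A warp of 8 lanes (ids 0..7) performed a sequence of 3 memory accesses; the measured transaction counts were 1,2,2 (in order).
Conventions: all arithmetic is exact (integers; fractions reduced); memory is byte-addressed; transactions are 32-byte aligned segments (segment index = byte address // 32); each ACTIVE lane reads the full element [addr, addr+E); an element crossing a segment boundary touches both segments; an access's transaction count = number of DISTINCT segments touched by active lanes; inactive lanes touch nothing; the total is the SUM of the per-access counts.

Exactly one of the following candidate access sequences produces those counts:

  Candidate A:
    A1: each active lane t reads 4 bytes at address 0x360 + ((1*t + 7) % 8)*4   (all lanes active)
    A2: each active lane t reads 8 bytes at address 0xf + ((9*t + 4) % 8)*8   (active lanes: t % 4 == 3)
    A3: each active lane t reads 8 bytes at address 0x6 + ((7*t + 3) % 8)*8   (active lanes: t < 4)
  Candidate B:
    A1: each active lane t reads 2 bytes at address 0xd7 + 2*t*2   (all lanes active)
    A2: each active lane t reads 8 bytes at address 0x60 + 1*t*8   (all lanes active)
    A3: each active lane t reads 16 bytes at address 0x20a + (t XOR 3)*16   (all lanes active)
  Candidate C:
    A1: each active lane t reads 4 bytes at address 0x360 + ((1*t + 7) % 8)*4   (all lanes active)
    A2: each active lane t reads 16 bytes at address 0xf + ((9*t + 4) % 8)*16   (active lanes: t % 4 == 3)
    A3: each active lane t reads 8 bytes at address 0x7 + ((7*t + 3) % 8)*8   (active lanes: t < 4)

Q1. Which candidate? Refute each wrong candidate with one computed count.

B: A1 gives 2 transactions, not 1
C: A2 gives 4 transactions, not 2
A: all counts match (1,2,2)

Answer: A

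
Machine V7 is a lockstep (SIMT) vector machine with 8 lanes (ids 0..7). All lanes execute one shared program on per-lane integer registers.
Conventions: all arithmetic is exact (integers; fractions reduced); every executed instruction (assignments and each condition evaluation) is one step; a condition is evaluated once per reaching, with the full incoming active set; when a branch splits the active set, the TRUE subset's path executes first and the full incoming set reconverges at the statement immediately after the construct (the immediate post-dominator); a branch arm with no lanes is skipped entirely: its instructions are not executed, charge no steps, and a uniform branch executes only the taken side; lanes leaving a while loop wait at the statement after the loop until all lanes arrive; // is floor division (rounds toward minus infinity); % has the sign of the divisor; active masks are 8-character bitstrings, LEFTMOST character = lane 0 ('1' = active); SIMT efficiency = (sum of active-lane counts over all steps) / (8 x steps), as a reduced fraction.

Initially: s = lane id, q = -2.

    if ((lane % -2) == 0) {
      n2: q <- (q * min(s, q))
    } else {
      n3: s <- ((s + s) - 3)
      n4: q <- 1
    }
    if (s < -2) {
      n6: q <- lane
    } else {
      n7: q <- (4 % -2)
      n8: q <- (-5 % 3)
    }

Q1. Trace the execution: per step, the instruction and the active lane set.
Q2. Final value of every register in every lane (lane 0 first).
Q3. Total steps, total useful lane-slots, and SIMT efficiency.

step 0: eval ((lane % -2) == 0)      11111111
step 1: q <- (q * min(s, q))         10101010
step 2: s <- ((s + s) - 3)           01010101
step 3: q <- 1                       01010101
step 4: eval (s < -2)                11111111
step 5: q <- (4 % -2)                11111111
step 6: q <- (-5 % 3)                11111111

Answer: 7 steps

s: 0,-1,2,3,4,7,6,11
q: 1,1,1,1,1,1,1,1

steps = 7; useful = 44; efficiency = 44/56 = 11/14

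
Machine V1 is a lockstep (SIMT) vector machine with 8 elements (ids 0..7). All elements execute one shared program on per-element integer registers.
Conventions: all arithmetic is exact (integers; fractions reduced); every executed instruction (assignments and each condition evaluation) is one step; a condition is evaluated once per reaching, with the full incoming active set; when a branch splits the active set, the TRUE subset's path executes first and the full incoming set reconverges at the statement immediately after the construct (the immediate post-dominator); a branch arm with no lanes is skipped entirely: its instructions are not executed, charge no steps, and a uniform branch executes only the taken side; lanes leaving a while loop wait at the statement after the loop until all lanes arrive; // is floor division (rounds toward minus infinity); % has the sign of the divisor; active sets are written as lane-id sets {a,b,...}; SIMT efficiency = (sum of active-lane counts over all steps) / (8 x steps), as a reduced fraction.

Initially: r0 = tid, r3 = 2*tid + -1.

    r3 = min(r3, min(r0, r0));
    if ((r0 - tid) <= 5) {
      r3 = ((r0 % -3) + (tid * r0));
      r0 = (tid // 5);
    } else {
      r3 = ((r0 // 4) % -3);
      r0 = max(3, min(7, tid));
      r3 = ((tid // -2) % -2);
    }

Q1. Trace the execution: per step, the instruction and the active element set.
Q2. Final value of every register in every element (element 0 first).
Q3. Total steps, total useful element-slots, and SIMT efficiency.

step 0: r3 <- min(r3, min(r0, r0))   {0,1,2,3,4,5,6,7}
step 1: eval ((r0 - tid) <= 5)       {0,1,2,3,4,5,6,7}
step 2: r3 <- ((r0 % -3) + (tid * r0)) {0,1,2,3,4,5,6,7}
step 3: r0 <- (tid // 5)             {0,1,2,3,4,5,6,7}

Answer: 4 steps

r0: 0,0,0,0,0,1,1,1
r3: 0,-1,3,9,14,24,36,47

steps = 4; useful = 32; efficiency = 32/32 = 1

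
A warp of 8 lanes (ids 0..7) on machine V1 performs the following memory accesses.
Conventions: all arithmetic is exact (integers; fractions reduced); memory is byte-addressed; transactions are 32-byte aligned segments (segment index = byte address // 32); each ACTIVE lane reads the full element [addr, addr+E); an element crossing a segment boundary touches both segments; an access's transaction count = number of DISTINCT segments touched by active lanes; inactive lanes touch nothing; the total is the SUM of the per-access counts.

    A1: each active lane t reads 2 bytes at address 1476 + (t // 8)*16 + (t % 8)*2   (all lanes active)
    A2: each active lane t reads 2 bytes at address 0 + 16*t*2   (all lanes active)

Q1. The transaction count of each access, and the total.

A1: 1 transaction
A2: 8 transactions

Answer: 1,8; total 9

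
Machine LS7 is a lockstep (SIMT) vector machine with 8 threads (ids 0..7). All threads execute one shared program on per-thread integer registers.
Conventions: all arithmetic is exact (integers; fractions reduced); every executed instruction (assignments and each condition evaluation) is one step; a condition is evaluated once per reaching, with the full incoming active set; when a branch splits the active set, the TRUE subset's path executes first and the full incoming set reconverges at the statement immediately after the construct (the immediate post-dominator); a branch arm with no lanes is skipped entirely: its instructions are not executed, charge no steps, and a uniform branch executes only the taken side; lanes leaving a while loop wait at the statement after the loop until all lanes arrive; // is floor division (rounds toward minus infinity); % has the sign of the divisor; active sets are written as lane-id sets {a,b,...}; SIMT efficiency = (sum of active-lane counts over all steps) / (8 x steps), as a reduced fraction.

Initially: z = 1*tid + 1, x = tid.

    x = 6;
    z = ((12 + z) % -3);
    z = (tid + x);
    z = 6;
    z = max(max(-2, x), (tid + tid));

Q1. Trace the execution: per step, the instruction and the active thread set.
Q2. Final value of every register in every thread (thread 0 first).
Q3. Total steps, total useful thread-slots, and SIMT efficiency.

step 0: x <- 6                       {0,1,2,3,4,5,6,7}
step 1: z <- ((12 + z) % -3)         {0,1,2,3,4,5,6,7}
step 2: z <- (tid + x)               {0,1,2,3,4,5,6,7}
step 3: z <- 6                       {0,1,2,3,4,5,6,7}
step 4: z <- max(max(-2, x), (tid + tid)) {0,1,2,3,4,5,6,7}

Answer: 5 steps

z: 6,6,6,6,8,10,12,14
x: 6,6,6,6,6,6,6,6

steps = 5; useful = 40; efficiency = 40/40 = 1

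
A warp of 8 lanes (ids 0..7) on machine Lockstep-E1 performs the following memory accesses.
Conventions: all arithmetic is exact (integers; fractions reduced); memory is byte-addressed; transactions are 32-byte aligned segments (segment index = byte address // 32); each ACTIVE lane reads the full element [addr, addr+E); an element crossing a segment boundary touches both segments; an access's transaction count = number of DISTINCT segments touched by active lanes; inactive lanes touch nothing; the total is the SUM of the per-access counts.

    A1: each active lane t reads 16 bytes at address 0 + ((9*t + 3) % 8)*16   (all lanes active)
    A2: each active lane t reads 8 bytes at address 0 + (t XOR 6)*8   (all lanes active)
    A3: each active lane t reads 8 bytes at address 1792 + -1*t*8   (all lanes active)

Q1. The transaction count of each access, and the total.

A1: 4 transactions
A2: 2 transactions
A3: 3 transactions

Answer: 4,2,3; total 9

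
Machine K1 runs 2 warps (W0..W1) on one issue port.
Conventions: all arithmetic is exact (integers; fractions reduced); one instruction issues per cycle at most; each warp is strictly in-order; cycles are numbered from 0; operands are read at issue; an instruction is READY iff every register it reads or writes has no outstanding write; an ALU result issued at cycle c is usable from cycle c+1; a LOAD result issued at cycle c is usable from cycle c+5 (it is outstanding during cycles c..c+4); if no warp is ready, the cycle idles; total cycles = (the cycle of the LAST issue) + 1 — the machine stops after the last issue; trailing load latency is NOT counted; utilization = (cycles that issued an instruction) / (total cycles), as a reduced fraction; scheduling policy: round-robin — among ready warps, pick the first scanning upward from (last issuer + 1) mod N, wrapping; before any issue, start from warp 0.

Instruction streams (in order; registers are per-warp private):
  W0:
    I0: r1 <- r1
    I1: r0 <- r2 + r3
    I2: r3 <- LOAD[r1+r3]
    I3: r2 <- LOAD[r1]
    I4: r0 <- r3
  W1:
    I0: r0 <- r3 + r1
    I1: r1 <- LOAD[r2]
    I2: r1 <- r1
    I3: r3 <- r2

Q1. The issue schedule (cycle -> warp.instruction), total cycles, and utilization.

cycle 0: W0.I0
cycle 1: W1.I0
cycle 2: W0.I1
cycle 3: W1.I1
cycle 4: W0.I2
cycle 5: W0.I3
cycle 6: idle
cycle 7: idle
cycle 8: W1.I2
cycle 9: W0.I4
cycle 10: W1.I3

Answer: 11 cycles, utilization 9/11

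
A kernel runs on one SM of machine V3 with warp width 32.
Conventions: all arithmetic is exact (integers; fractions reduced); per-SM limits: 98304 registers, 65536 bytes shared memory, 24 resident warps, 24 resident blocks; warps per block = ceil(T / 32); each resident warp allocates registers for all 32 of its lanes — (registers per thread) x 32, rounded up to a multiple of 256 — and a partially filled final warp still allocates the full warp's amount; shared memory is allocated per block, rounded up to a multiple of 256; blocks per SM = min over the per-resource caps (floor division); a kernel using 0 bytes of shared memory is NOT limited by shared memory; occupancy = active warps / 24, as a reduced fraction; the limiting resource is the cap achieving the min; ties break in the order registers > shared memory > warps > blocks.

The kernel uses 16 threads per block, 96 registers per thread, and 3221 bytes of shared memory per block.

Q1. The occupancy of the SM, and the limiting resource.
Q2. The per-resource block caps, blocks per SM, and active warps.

Answer: occupancy 19/24, limited by shared memory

registers: 32 blocks
shared memory: 19 blocks
warps: 24 blocks
blocks: 24 blocks

Answer: 19 blocks, 19 active warps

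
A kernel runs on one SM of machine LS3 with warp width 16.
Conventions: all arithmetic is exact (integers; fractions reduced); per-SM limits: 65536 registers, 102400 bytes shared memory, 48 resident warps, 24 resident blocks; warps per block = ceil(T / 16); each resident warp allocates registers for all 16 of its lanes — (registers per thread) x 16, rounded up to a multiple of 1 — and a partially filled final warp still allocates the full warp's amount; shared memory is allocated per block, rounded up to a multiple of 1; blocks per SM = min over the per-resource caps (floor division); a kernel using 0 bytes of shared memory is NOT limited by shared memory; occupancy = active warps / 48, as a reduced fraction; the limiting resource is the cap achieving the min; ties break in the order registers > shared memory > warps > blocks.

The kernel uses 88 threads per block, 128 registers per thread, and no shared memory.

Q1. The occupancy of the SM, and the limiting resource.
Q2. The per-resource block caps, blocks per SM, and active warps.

Answer: occupancy 5/8, limited by registers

registers: 5 blocks
shared memory: no limit (kernel uses none)
warps: 8 blocks
blocks: 24 blocks

Answer: 5 blocks, 30 active warps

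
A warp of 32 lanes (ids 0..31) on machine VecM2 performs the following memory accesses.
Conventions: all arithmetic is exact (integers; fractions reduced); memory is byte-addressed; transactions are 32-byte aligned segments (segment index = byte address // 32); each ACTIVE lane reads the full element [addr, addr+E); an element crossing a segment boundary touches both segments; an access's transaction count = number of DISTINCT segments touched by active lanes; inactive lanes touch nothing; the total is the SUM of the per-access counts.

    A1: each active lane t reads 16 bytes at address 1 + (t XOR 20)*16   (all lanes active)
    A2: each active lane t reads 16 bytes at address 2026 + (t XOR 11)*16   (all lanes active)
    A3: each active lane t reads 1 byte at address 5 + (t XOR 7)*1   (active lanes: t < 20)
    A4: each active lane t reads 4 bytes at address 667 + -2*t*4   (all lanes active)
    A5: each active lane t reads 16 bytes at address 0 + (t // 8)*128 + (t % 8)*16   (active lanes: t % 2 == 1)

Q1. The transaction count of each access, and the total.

A1: 17 transactions
A2: 17 transactions
A3: 1 transaction
A4: 8 transactions
A5: 16 transactions

Answer: 17,17,1,8,16; total 59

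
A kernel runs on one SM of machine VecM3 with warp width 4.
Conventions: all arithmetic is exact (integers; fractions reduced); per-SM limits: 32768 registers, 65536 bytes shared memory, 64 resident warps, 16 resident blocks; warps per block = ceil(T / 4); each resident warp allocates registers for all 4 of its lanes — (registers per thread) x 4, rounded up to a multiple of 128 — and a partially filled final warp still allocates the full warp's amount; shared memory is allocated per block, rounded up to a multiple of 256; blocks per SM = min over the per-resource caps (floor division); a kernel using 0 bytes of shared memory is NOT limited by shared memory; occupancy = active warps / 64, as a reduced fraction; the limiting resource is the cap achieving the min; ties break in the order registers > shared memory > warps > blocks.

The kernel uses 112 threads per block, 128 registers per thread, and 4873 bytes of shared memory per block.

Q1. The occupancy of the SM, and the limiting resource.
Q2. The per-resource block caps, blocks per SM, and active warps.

Answer: occupancy 7/8, limited by registers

registers: 2 blocks
shared memory: 12 blocks
warps: 2 blocks
blocks: 16 blocks

Answer: 2 blocks, 56 active warps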